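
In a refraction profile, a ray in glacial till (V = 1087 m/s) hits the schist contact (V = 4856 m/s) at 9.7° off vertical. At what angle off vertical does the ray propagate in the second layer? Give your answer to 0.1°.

48.8°

sin θ₁/V₁ = sin θ₂/V₂ ⇒ sin θ₂ = 4856·sin 9.7°/1087 = 4856·0.1685/1087 = 0.7527.
θ₂ = arcsin 0.7527 = 48.82° from the normal.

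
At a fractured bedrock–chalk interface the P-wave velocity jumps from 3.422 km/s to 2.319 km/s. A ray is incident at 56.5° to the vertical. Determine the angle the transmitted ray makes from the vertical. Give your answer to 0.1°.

34.4°

Snell's law: sin θ₂ = (V₂/V₁)·sin θ₁ = (2.319/3.422)·sin 56.5° = 0.5651.
θ₂ = arcsin 0.5651 = 34.41° from the normal.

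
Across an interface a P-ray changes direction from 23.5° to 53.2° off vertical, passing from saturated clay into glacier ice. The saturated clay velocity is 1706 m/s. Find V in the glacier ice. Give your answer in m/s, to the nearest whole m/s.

sin 23.5° = 0.3987; sin 53.2° = 0.8007.
V₂ = V₁·(sin θ₂/sin θ₁) = 1706·(0.8007/0.3987) = 3425.83 m/s.

3426 m/s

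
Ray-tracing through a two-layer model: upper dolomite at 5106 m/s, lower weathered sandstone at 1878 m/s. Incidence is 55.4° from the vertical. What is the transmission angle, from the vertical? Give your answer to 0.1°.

17.6°

Snell's law: sin θ₂ = (V₂/V₁)·sin θ₁ = (1878/5106)·sin 55.4° = 0.3028.
θ₂ = arcsin 0.3028 = 17.62° from the normal.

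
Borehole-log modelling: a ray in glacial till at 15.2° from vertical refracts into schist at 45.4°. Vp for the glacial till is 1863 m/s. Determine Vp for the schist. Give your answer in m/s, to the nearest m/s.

5059 m/s

Snell's law: sin 15.2°/V₁ = sin 45.4°/V₂.
V₂ = V₁·sin 45.4°/sin 15.2° = 1863 × 2.7157 = 5059.34 m/s.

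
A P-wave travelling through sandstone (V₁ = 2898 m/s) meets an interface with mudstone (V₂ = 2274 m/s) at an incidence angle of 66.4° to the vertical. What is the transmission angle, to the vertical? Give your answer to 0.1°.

46.0°

sin θ₁/V₁ = sin θ₂/V₂ ⇒ sin θ₂ = 2274·sin 66.4°/2898 = 2274·0.9164/2898 = 0.7191.
θ₂ = arcsin 0.7191 = 45.98° from the normal.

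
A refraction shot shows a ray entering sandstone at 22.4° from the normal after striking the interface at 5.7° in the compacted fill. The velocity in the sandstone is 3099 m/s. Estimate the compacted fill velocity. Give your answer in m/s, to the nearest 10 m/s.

810 m/s

Snell's law: sin 5.7°/V₁ = sin 22.4°/V₂.
V₁ = V₂·sin 5.7°/sin 22.4° = 3099 × 0.2606 = 807.70 m/s.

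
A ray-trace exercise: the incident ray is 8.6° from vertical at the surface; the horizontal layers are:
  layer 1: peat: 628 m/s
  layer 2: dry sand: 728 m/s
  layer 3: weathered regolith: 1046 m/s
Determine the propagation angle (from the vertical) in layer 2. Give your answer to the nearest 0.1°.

Ray parameter p = sin 8.6° / 628 = 2.3811e-04 s/m.
sin θ_2 = p·V_2 = 2.3811e-04 × 728 = 0.1733.
θ_2 = arcsin 0.1733 = 9.98°.

10.0°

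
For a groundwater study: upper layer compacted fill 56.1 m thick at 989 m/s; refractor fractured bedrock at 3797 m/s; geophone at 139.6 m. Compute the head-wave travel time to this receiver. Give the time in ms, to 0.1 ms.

t = x/V₂ + 2h·√(V₂²−V₁²)/(V₁V₂).
√(V₂²−V₁²) = √(3797²−989²) = 3665.9 m/s; delay term = 2·56.1·3665.9/(989·3797) = 0.10953 s.
t = 139.6/3797 + 0.10953 = 0.14630 s.

146.3 ms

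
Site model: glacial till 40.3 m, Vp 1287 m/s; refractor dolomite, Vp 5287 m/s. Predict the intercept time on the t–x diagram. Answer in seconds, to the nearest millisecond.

0.061 s

tᵢ = 2h·√(V₂²−V₁²)/(V₁V₂).
√(V₂²−V₁²) = √(5287²−1287²) = 5128.0 m/s.
tᵢ = 2·40.3·5128.0/(1287·5287) = 0.06074 s.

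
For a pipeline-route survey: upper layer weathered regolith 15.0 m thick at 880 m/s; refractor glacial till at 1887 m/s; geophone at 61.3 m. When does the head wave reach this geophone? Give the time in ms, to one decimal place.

62.6 ms

θ_c = arcsin(V₁/V₂) = arcsin(880/1887) = 27.80°, cos θ_c = 0.8846.
Intercept time tᵢ = 2h cos θ_c / V₁ = 2·15.0·0.8846/880 = 0.03016 s.
t = x/V₂ + tᵢ = 61.3/1887 + 0.03016 = 0.06264 s.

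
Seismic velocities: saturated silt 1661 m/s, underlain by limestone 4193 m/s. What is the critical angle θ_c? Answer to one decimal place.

23.3°

Critical incidence: sin θ_c = V₁/V₂ = 1661/4193 = 0.3961.
θ_c = arcsin 0.3961 = 23.34°.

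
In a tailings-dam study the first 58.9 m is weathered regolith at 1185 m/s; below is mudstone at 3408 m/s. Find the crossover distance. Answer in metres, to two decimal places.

x_cross = 2h·√((V₂+V₁)/(V₂−V₁)).
(V₂+V₁)/(V₂−V₁) = (3408+1185)/(3408−1185) = 2.0661; √ = 1.4374.
x_cross = 2·58.9·1.4374 = 169.33 m.

169.33 m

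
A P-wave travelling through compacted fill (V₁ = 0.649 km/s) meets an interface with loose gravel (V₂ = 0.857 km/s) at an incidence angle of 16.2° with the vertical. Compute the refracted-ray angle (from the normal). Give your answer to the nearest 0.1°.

sin θ₁/V₁ = sin θ₂/V₂ ⇒ sin θ₂ = 0.857·sin 16.2°/0.649 = 0.857·0.2790/0.649 = 0.3684.
θ₂ = sin⁻¹(0.3684) = 21.62° (from vertical).

21.6°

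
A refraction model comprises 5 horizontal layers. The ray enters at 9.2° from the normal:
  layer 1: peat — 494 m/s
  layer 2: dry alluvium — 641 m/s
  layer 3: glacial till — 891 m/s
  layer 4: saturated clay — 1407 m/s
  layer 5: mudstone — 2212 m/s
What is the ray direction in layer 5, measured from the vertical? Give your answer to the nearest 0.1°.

45.7°

Snell's law across each interface conserves sin θ / V, so sin θ_5 = V_5·sin θ₁/V₁.
sin θ_5 = 2212 × sin 9.2° / 494 = 0.7159.
θ_5 = arcsin 0.7159 = 45.72°.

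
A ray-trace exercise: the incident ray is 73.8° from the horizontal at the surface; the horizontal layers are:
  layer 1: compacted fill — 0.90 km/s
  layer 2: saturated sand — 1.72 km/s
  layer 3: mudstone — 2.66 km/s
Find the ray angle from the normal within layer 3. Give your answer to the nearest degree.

From the normal: θ₁ = 90° − 73.8° = 16.2°.
Ray parameter p = sin 16.2° / 0.90 = 3.0999e-01 s/km.
sin θ_3 = p·V_3 = 3.0999e-01 × 2.66 = 0.8246.
θ_3 = arcsin 0.8246 = 55.55°.

56°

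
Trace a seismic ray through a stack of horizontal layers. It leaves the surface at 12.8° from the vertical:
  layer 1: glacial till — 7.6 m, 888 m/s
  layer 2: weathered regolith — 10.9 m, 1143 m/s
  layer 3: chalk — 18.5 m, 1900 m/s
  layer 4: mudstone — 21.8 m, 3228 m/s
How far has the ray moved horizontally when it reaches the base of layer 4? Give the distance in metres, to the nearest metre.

Ray parameter p = sin 12.8° / 888 m/s = 2.4949e-04 s/m.
Layer 1: θ = 12.80°; offset = 7.6·tan 12.80° = 1.727 m.
Layer 2: sin θ = p·1143 = 0.2852 → θ = 16.57°; offset = 10.9·tan 16.57° = 3.243 m.
Layer 3: sin θ = p·1900 = 0.4740 → θ = 28.30°; offset = 18.5·tan 28.30° = 9.960 m.
Layer 4: sin θ = p·3228 = 0.8054 → θ = 53.64°; offset = 21.8·tan 53.64° = 29.617 m.
Σ offsets = 44.547 m.

45 m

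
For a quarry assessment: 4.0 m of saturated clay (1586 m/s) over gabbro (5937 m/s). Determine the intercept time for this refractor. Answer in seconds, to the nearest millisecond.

θ_c = arcsin(V₁/V₂) = arcsin(1586/5937) = 15.49°; cos θ_c = 0.9637.
tᵢ = 2h·cos θ_c / V₁ = 2·4.0·0.9637 / 1586 = 0.00486 s.

0.005 s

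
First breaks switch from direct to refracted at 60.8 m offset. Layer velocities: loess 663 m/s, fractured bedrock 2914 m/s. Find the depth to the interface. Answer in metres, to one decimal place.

h = (x_cross/2)·√((V₂−V₁)/(V₂+V₁)).
(V₂−V₁)/(V₂+V₁) = (2914−663)/(2914+663) = 0.6293; √ = 0.7933.
h = (60.8/2)·0.7933 = 24.12 m.

24.1 m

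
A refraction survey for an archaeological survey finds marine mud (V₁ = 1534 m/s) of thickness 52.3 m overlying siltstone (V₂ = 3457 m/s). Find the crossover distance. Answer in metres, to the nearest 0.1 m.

θ_c = arcsin(1534/3457) = 26.34°, so cos θ_c = 0.8962 and tᵢ = 2h cos θ_c/V₁ = 0.0611 s.
At crossover x/V₁ = x/V₂ + tᵢ ⇒ x = tᵢ/(1/V₁ − 1/V₂) = 0.06111/(6.5189e-04 − 2.8927e-04) = 168.51 m.

168.5 m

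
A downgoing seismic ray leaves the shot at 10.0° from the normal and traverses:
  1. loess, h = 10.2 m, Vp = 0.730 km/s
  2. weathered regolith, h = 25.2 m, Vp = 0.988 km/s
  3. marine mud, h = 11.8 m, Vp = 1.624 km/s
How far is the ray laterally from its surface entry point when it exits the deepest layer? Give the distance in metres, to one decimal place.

12.8 m

Apply Snell's law at each interface; in layer i the horizontal offset is hᵢ·tan θᵢ.
Layer 1: θ = 10.00°; offset = 10.2·tan 10.00° = 1.799 m.
Layer 2: sin θ = 0.988·sin 10.0°/0.730 = 0.2350, θ = 13.59°; offset = 25.2·tan 13.59° = 6.093 m.
Layer 3: sin θ = 1.624·sin 10.0°/0.730 = 0.3863, θ = 22.72°; offset = 11.8·tan 22.72° = 4.942 m.
Σ offsets = 12.834 m.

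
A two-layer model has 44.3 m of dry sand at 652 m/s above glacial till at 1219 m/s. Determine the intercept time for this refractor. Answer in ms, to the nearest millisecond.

115 ms

θ_c = arcsin(V₁/V₂) = arcsin(652/1219) = 32.33°; cos θ_c = 0.8449.
tᵢ = 2h·cos θ_c / V₁ = 2·44.3·0.8449 / 652 = 0.11482 s.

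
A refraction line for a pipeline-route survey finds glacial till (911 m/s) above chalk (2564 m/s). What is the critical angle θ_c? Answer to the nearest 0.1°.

At critical incidence the refracted ray runs along the interface (θ₂ = 90°), so sin θ_c = V₁/V₂.
θ_c = arcsin(911/2564) = arcsin 0.3553 = 20.81°.

20.8°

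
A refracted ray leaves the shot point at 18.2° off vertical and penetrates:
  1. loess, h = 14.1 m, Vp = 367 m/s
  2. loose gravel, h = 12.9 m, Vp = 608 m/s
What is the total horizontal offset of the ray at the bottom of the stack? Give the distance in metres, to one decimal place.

12.4 m

p = sin θ₁/V₁ = sin 18.2°/367 = 8.5105e-04 s/m is conserved through the stack.
Layer 1: θ = 18.20°; offset = 14.1·tan 18.20° = 4.636 m.
Layer 2: sin θ = p·608 = 0.5174 → θ = 31.16°; offset = 12.9·tan 31.16° = 7.800 m.
Total horizontal offset = 12.436 m.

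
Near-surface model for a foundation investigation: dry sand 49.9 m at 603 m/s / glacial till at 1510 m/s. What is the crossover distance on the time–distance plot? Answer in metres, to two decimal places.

152.33 m

x_cross = 2h·√((V₂+V₁)/(V₂−V₁)).
(V₂+V₁)/(V₂−V₁) = (1510+603)/(1510−603) = 2.3297; √ = 1.5263.
x_cross = 2·49.9·1.5263 = 152.33 m.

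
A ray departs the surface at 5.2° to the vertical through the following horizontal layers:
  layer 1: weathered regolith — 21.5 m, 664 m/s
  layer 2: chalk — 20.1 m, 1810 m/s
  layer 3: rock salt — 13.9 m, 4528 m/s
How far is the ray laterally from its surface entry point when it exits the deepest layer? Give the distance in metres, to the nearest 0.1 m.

Apply Snell's law at each interface; in layer i the horizontal offset is hᵢ·tan θᵢ.
Layer 1: θ = 5.20°; offset = 21.5·tan 5.20° = 1.957 m.
Layer 2: sin θ = 1810·sin 5.2°/664 = 0.2471, θ = 14.30°; offset = 20.1·tan 14.30° = 5.125 m.
Layer 3: sin θ = 4528·sin 5.2°/664 = 0.6180, θ = 38.17°; offset = 13.9·tan 38.17° = 10.928 m.
Σ offsets = 18.009 m.

18.0 m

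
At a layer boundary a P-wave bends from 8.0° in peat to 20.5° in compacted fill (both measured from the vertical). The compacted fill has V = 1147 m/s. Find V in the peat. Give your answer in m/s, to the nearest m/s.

456 m/s

sin 8.0° = 0.1392; sin 20.5° = 0.3502.
V₁ = V₂·(sin θ₁/sin θ₂) = 1147·(0.1392/0.3502) = 455.82 m/s.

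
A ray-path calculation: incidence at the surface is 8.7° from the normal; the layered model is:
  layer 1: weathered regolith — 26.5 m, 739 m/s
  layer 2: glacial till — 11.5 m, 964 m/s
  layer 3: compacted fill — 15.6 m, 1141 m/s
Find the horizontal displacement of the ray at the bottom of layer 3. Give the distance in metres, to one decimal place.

Ray parameter p = sin 8.7° / 739 m/s = 2.0468e-04 s/m.
Layer 1: θ = 8.70°; offset = 26.5·tan 8.70° = 4.055 m.
Layer 2: sin θ = p·964 = 0.1973 → θ = 11.38°; offset = 11.5·tan 11.38° = 2.315 m.
Layer 3: sin θ = p·1141 = 0.2335 → θ = 13.51°; offset = 15.6·tan 13.51° = 3.747 m.
Σ offsets = 10.117 m.

10.1 m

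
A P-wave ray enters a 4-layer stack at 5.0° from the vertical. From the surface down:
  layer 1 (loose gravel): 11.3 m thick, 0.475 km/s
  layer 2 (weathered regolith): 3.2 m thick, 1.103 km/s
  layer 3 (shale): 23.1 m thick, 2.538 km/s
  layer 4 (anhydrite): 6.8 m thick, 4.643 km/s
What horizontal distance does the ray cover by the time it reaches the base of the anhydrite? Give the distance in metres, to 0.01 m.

Apply Snell's law at each interface; in layer i the horizontal offset is hᵢ·tan θᵢ.
Layer 1: θ = 5.00°; offset = 11.3·tan 5.00° = 0.9886 m.
Layer 2: sin θ = 1.103·sin 5.0°/0.475 = 0.2024, θ = 11.68°; offset = 3.2·tan 11.68° = 0.6613 m.
Layer 3: sin θ = 2.538·sin 5.0°/0.475 = 0.4657, θ = 27.75°; offset = 23.1·tan 27.75° = 12.1559 m.
Layer 4: sin θ = 4.643·sin 5.0°/0.475 = 0.8519, θ = 58.42°; offset = 6.8·tan 58.42° = 11.0626 m.
Σ offsets = 24.8684 m.

24.87 m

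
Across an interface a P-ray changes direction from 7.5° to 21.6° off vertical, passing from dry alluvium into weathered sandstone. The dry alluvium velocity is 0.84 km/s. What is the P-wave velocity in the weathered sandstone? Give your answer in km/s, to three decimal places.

sin 7.5° = 0.1305; sin 21.6° = 0.3681.
V₂ = V₁·(sin θ₂/sin θ₁) = 0.84·(0.3681/0.1305) = 2.369 km/s.

2.369 km/s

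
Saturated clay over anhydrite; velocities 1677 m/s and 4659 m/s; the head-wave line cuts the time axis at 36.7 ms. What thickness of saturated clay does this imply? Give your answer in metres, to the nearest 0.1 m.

33.0 m

h = tᵢ·V₁·V₂ / (2·√(V₂²−V₁²)).
√(V₂²−V₁²) = √(4659² − 1677²) = 4346.7 m/s.
h = 0.0367 s × 1677 × 4659 / (2 × 4346.7) = 32.98 m.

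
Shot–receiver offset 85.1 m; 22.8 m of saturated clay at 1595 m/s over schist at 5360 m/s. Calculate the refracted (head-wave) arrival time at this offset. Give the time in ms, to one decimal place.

θ_c = arcsin(V₁/V₂) = arcsin(1595/5360) = 17.31°, cos θ_c = 0.9547.
Intercept time tᵢ = 2h cos θ_c / V₁ = 2·22.8·0.9547/1595 = 0.02729 s.
t = x/V₂ + tᵢ = 85.1/5360 + 0.02729 = 0.04317 s.

43.2 ms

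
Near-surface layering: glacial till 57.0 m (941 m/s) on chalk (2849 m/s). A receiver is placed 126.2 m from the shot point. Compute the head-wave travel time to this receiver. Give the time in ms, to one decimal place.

θ_c = arcsin(V₁/V₂) = arcsin(941/2849) = 19.29°, cos θ_c = 0.9439.
Intercept time tᵢ = 2h cos θ_c / V₁ = 2·57.0·0.9439/941 = 0.11435 s.
t = x/V₂ + tᵢ = 126.2/2849 + 0.11435 = 0.15865 s.

158.6 ms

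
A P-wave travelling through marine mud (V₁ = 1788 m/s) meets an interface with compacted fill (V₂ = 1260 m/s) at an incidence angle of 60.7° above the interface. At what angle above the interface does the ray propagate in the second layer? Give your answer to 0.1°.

Angle from the normal: 90° − 60.7° = 29.3°.
Snell's law: sin θ₂ = (V₂/V₁)·sin θ₁ = (1260/1788)·sin 29.3° = 0.3449.
θ₂ = sin⁻¹(0.3449) = 20.17° (from vertical).
From the interface: 90° − 20.17° = 69.83°.

69.8°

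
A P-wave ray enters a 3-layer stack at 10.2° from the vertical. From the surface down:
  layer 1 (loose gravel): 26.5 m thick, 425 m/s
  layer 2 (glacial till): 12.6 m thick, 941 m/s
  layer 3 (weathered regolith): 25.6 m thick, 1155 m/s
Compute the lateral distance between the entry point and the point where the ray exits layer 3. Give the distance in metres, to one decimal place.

24.2 m

Apply Snell's law at each interface; in layer i the horizontal offset is hᵢ·tan θᵢ.
Layer 1: θ = 10.20°; offset = 26.5·tan 10.20° = 4.768 m.
Layer 2: sin θ = 941·sin 10.2°/425 = 0.3921, θ = 23.08°; offset = 12.6·tan 23.08° = 5.370 m.
Layer 3: sin θ = 1155·sin 10.2°/425 = 0.4813, θ = 28.77°; offset = 25.6·tan 28.77° = 14.055 m.
Total horizontal offset = 24.193 m.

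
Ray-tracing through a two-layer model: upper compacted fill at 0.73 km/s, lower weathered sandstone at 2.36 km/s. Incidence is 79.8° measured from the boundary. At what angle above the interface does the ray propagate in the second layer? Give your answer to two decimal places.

55.08°

Angle from the normal: 90° − 79.8° = 10.2°.
sin θ₁/V₁ = sin θ₂/V₂ ⇒ sin θ₂ = 2.36·sin 10.2°/0.73 = 2.36·0.1771/0.73 = 0.5725.
θ₂ = arcsin 0.5725 = 34.92° from the normal.
From the interface: 90° − 34.92° = 55.08°.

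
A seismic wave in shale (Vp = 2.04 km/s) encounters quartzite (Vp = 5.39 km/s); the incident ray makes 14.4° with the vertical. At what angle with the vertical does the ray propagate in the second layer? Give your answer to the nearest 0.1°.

41.1°

sin θ₁/V₁ = sin θ₂/V₂ ⇒ sin θ₂ = 5.39·sin 14.4°/2.04 = 5.39·0.2487/2.04 = 0.6571.
θ₂ = sin⁻¹(0.6571) = 41.08° (from vertical).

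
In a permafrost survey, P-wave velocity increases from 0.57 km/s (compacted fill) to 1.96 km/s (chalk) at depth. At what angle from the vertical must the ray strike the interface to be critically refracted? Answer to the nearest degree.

17°

Critical incidence: sin θ_c = V₁/V₂ = 0.57/1.96 = 0.2908.
θ_c = arcsin 0.2908 = 16.91°.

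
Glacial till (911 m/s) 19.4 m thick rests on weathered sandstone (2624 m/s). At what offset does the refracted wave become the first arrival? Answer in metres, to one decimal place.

55.7 m

θ_c = arcsin(911/2624) = 20.31°, so cos θ_c = 0.9378 and tᵢ = 2h cos θ_c/V₁ = 0.0399 s.
At crossover x/V₁ = x/V₂ + tᵢ ⇒ x = tᵢ/(1/V₁ − 1/V₂) = 0.03994/(1.0977e-03 − 3.8110e-04) = 55.74 m.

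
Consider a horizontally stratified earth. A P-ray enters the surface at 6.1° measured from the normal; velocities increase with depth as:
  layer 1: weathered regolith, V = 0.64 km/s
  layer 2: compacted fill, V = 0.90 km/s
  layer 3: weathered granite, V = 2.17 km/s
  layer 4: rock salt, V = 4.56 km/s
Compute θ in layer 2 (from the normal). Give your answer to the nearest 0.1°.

8.6°

Snell's law across each interface conserves sin θ / V, so sin θ_2 = V_2·sin θ₁/V₁.
sin θ_2 = 0.90 × sin 6.1° / 0.64 = 0.1494.
θ_2 = arcsin 0.1494 = 8.59°.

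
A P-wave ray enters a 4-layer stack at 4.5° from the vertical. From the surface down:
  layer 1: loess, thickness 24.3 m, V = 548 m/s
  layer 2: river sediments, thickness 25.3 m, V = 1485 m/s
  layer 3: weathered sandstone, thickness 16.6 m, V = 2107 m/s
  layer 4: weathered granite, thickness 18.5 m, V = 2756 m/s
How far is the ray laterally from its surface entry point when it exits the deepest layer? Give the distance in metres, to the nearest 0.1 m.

20.6 m

Apply Snell's law at each interface; in layer i the horizontal offset is hᵢ·tan θᵢ.
Layer 1: θ = 4.50°; offset = 24.3·tan 4.50° = 1.912 m.
Layer 2: sin θ = 1485·sin 4.5°/548 = 0.2126, θ = 12.28°; offset = 25.3·tan 12.28° = 5.505 m.
Layer 3: sin θ = 2107·sin 4.5°/548 = 0.3017, θ = 17.56°; offset = 16.6·tan 17.56° = 5.252 m.
Layer 4: sin θ = 2756·sin 4.5°/548 = 0.3946, θ = 23.24°; offset = 18.5·tan 23.24° = 7.944 m.
Summing the layer offsets gives 20.614 m.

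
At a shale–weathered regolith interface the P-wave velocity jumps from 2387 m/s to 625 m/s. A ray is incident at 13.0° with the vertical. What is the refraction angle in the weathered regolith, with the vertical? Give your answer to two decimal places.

Snell's law: sin θ₂ = (V₂/V₁)·sin θ₁ = (625/2387)·sin 13.0° = 0.0589.
θ₂ = arcsin 0.0589 = 3.38° from the normal.

3.38°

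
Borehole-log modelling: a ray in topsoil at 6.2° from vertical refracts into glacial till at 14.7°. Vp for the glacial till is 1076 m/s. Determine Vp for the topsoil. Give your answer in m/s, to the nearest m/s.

Snell's law: sin 6.2°/V₁ = sin 14.7°/V₂.
V₁ = V₂·sin 6.2°/sin 14.7° = 1076 × 0.4256 = 457.95 m/s.

458 m/s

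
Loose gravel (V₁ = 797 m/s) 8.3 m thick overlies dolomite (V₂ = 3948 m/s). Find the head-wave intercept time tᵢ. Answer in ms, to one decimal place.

20.4 ms

θ_c = arcsin(V₁/V₂) = arcsin(797/3948) = 11.65°; cos θ_c = 0.9794.
tᵢ = 2h·cos θ_c / V₁ = 2·8.3·0.9794 / 797 = 0.02040 s.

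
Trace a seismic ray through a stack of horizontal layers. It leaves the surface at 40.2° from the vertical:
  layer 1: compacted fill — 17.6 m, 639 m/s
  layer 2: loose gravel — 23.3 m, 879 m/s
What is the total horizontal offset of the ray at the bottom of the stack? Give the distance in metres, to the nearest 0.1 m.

59.8 m

p = sin θ₁/V₁ = sin 40.2°/639 = 1.0101e-03 s/m is conserved through the stack.
Layer 1: θ = 40.20°; offset = 17.6·tan 40.20° = 14.873 m.
Layer 2: sin θ = p·879 = 0.8879 → θ = 62.61°; offset = 23.3·tan 62.61° = 44.966 m.
Summing the layer offsets gives 59.840 m.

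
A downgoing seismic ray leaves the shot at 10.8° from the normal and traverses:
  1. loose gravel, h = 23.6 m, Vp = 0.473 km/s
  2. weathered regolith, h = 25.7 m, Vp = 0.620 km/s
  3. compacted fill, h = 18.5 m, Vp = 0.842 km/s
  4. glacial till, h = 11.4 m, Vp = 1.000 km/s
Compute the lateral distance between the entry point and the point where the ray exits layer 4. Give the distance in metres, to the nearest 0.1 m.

22.5 m

Apply Snell's law at each interface; in layer i the horizontal offset is hᵢ·tan θᵢ.
Layer 1: θ = 10.80°; offset = 23.6·tan 10.80° = 4.502 m.
Layer 2: sin θ = 0.620·sin 10.8°/0.473 = 0.2456, θ = 14.22°; offset = 25.7·tan 14.22° = 6.512 m.
Layer 3: sin θ = 0.842·sin 10.8°/0.473 = 0.3336, θ = 19.49°; offset = 18.5·tan 19.49° = 6.546 m.
Layer 4: sin θ = 1.000·sin 10.8°/0.473 = 0.3962, θ = 23.34°; offset = 11.4·tan 23.34° = 4.919 m.
Total horizontal offset = 22.478 m.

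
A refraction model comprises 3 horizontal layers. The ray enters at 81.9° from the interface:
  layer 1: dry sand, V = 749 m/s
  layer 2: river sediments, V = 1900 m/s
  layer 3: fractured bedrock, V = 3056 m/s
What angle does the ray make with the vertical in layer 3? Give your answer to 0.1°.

From the normal: θ₁ = 90° − 81.9° = 8.1°.
Snell's law across each interface conserves sin θ / V, so sin θ_3 = V_3·sin θ₁/V₁.
sin θ_3 = 3056 × sin 8.1° / 749 = 0.5749.
θ_3 = 35.09° from the vertical.

35.1°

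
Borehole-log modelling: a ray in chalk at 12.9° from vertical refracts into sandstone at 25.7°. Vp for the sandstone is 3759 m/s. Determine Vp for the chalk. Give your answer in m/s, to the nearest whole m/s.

Snell's law: sin 12.9°/V₁ = sin 25.7°/V₂.
V₁ = V₂·sin 12.9°/sin 25.7° = 3759 × 0.5148 = 1935.15 m/s.

1935 m/s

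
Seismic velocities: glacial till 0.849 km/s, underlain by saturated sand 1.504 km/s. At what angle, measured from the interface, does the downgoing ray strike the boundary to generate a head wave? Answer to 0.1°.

At critical incidence the refracted ray runs along the interface (θ₂ = 90°), so sin θ_c = V₁/V₂.
θ_c = arcsin(0.849/1.504) = arcsin 0.5645 = 34.37°.
Measured from the interface: 90° − 34.37° = 55.63°.

55.6°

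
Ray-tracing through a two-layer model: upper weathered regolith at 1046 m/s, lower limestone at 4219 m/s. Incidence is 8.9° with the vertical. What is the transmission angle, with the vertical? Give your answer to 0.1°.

Snell's law: sin θ₂ = (V₂/V₁)·sin θ₁ = (4219/1046)·sin 8.9° = 0.6240.
θ₂ = arcsin 0.6240 = 38.61° from the normal.

38.6°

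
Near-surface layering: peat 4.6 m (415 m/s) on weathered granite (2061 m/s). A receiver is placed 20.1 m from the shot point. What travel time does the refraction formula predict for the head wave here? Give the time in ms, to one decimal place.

t = x/V₂ + 2h·√(V₂²−V₁²)/(V₁V₂).
√(V₂²−V₁²) = √(2061²−415²) = 2018.8 m/s; delay term = 2·4.6·2018.8/(415·2061) = 0.02171 s.
t = 20.1/2061 + 0.02171 = 0.03147 s.

31.5 ms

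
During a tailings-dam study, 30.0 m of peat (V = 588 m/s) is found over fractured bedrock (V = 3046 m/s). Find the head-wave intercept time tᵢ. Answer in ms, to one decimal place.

tᵢ = 2h·√(V₂²−V₁²)/(V₁V₂).
√(V₂²−V₁²) = √(3046²−588²) = 2988.7 m/s.
tᵢ = 2·30.0·2988.7/(588·3046) = 0.10012 s.

100.1 ms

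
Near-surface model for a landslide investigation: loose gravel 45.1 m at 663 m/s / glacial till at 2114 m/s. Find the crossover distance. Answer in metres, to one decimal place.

x_cross = 2h·√((V₂+V₁)/(V₂−V₁)).
(V₂+V₁)/(V₂−V₁) = (2114+663)/(2114−663) = 1.9139; √ = 1.3834.
x_cross = 2·45.1·1.3834 = 124.78 m.

124.8 m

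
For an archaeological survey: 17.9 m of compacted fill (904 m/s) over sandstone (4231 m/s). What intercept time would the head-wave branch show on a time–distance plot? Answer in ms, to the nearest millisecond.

θ_c = arcsin(V₁/V₂) = arcsin(904/4231) = 12.34°; cos θ_c = 0.9769.
tᵢ = 2h·cos θ_c / V₁ = 2·17.9·0.9769 / 904 = 0.03869 s.

39 ms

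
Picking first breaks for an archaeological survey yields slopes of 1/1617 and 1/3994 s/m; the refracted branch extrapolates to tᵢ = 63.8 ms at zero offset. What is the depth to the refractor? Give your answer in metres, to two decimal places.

56.41 m

θ_c = arcsin(1617/3994) = 23.88°; cos θ_c = 0.9144.
tᵢ = 2h cos θ_c/V₁ ⇒ h = tᵢ·V₁/(2 cos θ_c) = 0.0638·1617/(2·0.9144) = 56.41 m.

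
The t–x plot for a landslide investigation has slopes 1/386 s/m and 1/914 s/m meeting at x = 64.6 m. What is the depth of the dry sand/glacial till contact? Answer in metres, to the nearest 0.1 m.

20.6 m

x_cross = 2h·√((V₂+V₁)/(V₂−V₁)) → h = x_cross / (2·√((V₂+V₁)/(V₂−V₁))).
√((V₂+V₁)/(V₂−V₁)) = √((914+386)/(914−386)) = 1.5691.
h = 64.6 / (2·1.5691) = 20.58 m.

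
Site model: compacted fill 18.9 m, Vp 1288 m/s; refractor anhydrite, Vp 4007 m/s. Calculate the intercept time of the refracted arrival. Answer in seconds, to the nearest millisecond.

tᵢ = 2h·√(V₂²−V₁²)/(V₁V₂).
√(V₂²−V₁²) = √(4007²−1288²) = 3794.4 m/s.
tᵢ = 2·18.9·3794.4/(1288·4007) = 0.02779 s.

0.028 s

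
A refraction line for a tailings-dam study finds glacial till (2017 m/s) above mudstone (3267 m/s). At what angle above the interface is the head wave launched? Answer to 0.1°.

51.9°

At critical incidence the refracted ray runs along the interface (θ₂ = 90°), so sin θ_c = V₁/V₂.
θ_c = arcsin(2017/3267) = arcsin 0.6174 = 38.13°.
Measured from the interface: 90° − 38.13° = 51.87°.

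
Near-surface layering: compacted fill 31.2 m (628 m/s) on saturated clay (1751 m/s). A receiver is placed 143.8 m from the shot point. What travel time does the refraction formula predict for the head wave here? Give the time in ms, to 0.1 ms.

174.9 ms

t = x/V₂ + 2h·√(V₂²−V₁²)/(V₁V₂).
√(V₂²−V₁²) = √(1751²−628²) = 1634.5 m/s; delay term = 2·31.2·1634.5/(628·1751) = 0.09275 s.
t = 143.8/1751 + 0.09275 = 0.17488 s.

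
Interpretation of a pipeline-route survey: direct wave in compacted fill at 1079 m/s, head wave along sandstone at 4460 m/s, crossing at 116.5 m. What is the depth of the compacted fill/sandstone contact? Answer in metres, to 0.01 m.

45.51 m

x_cross = 2h·√((V₂+V₁)/(V₂−V₁)) → h = x_cross / (2·√((V₂+V₁)/(V₂−V₁))).
√((V₂+V₁)/(V₂−V₁)) = √((4460+1079)/(4460−1079)) = 1.2800.
h = 116.5 / (2·1.2800) = 45.51 m.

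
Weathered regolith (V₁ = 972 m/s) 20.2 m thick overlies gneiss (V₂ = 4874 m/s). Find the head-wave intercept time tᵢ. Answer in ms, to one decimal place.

40.7 ms

θ_c = arcsin(V₁/V₂) = arcsin(972/4874) = 11.50°; cos θ_c = 0.9799.
tᵢ = 2h·cos θ_c / V₁ = 2·20.2·0.9799 / 972 = 0.04073 s.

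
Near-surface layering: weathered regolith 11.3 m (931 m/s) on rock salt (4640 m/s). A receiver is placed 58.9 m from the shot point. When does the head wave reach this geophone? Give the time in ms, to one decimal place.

36.5 ms

t = x/V₂ + 2h·√(V₂²−V₁²)/(V₁V₂).
√(V₂²−V₁²) = √(4640²−931²) = 4545.6 m/s; delay term = 2·11.3·4545.6/(931·4640) = 0.02378 s.
t = 58.9/4640 + 0.02378 = 0.03648 s.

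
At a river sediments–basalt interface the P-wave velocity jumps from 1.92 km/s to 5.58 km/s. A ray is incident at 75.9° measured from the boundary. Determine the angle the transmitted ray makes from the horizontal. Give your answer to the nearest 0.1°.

Angle from the normal: 90° − 75.9° = 14.1°.
sin θ₁/V₁ = sin θ₂/V₂ ⇒ sin θ₂ = 5.58·sin 14.1°/1.92 = 5.58·0.2436/1.92 = 0.7080.
θ₂ = sin⁻¹(0.7080) = 45.07° (from vertical).
From the interface: 90° − 45.07° = 44.93°.

44.9°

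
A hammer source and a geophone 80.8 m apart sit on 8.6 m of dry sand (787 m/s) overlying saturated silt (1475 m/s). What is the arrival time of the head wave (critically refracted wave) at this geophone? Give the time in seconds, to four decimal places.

t = x/V₂ + 2h·√(V₂²−V₁²)/(V₁V₂).
√(V₂²−V₁²) = √(1475²−787²) = 1247.5 m/s; delay term = 2·8.6·1247.5/(787·1475) = 0.01848 s.
t = 80.8/1475 + 0.01848 = 0.07326 s.

0.0733 s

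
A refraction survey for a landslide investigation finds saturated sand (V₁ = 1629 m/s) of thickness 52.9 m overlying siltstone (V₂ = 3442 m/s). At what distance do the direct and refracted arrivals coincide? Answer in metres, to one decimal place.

x_cross = 2h·√((V₂+V₁)/(V₂−V₁)).
(V₂+V₁)/(V₂−V₁) = (3442+1629)/(3442−1629) = 2.7970; √ = 1.6724.
x_cross = 2·52.9·1.6724 = 176.94 m.

176.9 m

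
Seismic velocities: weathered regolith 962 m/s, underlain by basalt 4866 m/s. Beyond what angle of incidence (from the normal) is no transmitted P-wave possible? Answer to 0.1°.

Critical incidence: sin θ_c = V₁/V₂ = 962/4866 = 0.1977.
θ_c = arcsin 0.1977 = 11.40°.

11.4°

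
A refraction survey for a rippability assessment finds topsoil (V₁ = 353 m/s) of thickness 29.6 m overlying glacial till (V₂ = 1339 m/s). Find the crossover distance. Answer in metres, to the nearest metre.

θ_c = arcsin(353/1339) = 15.29°, so cos θ_c = 0.9646 and tᵢ = 2h cos θ_c/V₁ = 0.1618 s.
At crossover x/V₁ = x/V₂ + tᵢ ⇒ x = tᵢ/(1/V₁ − 1/V₂) = 0.16177/(2.8329e-03 − 7.4683e-04) = 77.55 m.

78 m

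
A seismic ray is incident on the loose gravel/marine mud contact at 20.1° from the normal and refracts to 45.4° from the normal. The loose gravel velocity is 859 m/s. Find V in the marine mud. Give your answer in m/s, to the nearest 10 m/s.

sin 20.1° = 0.3437; sin 45.4° = 0.7120.
V₂ = V₁·(sin θ₂/sin θ₁) = 859·(0.7120/0.3437) = 1779.76 m/s.

1780 m/s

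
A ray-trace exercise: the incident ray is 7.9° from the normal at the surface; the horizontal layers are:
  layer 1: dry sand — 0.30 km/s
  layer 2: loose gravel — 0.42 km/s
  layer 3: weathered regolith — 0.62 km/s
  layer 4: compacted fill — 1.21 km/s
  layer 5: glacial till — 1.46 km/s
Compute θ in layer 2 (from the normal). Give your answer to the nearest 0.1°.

Ray parameter p = sin 7.9° / 0.30 = 4.5815e-01 s/km.
sin θ_2 = p·V_2 = 4.5815e-01 × 0.42 = 0.1924.
θ_2 = 11.09° from the vertical.

11.1°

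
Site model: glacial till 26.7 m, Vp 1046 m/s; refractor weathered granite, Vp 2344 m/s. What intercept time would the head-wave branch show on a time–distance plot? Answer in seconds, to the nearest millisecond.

tᵢ = 2h·√(V₂²−V₁²)/(V₁V₂).
√(V₂²−V₁²) = √(2344²−1046²) = 2097.7 m/s.
tᵢ = 2·26.7·2097.7/(1046·2344) = 0.04569 s.

0.046 s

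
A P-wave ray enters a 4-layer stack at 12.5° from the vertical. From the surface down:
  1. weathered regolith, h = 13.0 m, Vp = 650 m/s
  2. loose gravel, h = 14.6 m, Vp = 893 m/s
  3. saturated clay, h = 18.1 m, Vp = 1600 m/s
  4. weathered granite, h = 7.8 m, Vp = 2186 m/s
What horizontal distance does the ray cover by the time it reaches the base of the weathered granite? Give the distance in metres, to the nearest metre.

27 m

Apply Snell's law at each interface; in layer i the horizontal offset is hᵢ·tan θᵢ.
Layer 1: θ = 12.50°; offset = 13.0·tan 12.50° = 2.882 m.
Layer 2: sin θ = 893·sin 12.5°/650 = 0.2974, θ = 17.30°; offset = 14.6·tan 17.30° = 4.547 m.
Layer 3: sin θ = 1600·sin 12.5°/650 = 0.5328, θ = 32.19°; offset = 18.1·tan 32.19° = 11.395 m.
Layer 4: sin θ = 2186·sin 12.5°/650 = 0.7279, θ = 46.71°; offset = 7.8·tan 46.71° = 8.280 m.
Summing the layer offsets gives 27.105 m.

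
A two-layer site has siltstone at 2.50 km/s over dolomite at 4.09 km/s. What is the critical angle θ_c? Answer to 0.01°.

37.68°

Critical incidence: sin θ_c = V₁/V₂ = 2.50/4.09 = 0.6112.
θ_c = arcsin 0.6112 = 37.68°.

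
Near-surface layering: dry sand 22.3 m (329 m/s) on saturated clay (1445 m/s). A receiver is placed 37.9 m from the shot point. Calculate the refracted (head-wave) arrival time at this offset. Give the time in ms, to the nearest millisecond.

θ_c = arcsin(V₁/V₂) = arcsin(329/1445) = 13.16°, cos θ_c = 0.9737.
Intercept time tᵢ = 2h cos θ_c / V₁ = 2·22.3·0.9737/329 = 0.13200 s.
t = x/V₂ + tᵢ = 37.9/1445 + 0.13200 = 0.15823 s.

158 ms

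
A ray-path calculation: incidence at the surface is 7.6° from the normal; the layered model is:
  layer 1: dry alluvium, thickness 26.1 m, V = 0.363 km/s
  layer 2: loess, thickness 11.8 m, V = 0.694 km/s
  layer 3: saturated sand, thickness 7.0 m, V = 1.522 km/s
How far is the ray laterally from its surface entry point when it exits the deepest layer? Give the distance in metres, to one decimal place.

11.2 m

p = sin θ₁/V₁ = sin 7.6°/0.363 = 3.6434e-01 s/km is conserved through the stack.
Layer 1: θ = 7.60°; offset = 26.1·tan 7.60° = 3.482 m.
Layer 2: sin θ = p·0.694 = 0.2529 → θ = 14.65°; offset = 11.8·tan 14.65° = 3.084 m.
Layer 3: sin θ = p·1.522 = 0.5545 → θ = 33.68°; offset = 7.0·tan 33.68° = 4.665 m.
Summing the layer offsets gives 11.231 m.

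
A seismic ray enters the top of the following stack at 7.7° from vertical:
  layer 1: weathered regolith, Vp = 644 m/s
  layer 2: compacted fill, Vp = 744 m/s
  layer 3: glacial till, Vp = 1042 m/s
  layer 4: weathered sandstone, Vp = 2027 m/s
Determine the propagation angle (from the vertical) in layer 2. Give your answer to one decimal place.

Snell's law across each interface conserves sin θ / V, so sin θ_2 = V_2·sin θ₁/V₁.
sin θ_2 = 744 × sin 7.7° / 644 = 0.1548.
θ_2 = arcsin 0.1548 = 8.90°.

8.9°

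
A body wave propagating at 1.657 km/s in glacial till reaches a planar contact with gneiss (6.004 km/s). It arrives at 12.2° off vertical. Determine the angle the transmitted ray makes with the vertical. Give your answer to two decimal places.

sin θ₁/V₁ = sin θ₂/V₂ ⇒ sin θ₂ = 6.004·sin 12.2°/1.657 = 6.004·0.2113/1.657 = 0.7657.
θ₂ = sin⁻¹(0.7657) = 49.97° (from vertical).

49.97°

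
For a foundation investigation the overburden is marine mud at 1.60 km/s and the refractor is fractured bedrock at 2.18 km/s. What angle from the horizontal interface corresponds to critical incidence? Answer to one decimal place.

Critical incidence: sin θ_c = V₁/V₂ = 1.60/2.18 = 0.7339.
θ_c = arcsin 0.7339 = 47.22°.
Measured from the interface: 90° − 47.22° = 42.78°.

42.8°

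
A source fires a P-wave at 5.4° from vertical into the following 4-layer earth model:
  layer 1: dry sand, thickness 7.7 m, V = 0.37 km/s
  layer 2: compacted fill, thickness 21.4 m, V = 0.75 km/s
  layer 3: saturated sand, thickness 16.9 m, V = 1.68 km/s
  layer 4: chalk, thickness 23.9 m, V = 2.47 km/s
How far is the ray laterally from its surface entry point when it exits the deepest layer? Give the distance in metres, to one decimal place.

Apply Snell's law at each interface; in layer i the horizontal offset is hᵢ·tan θᵢ.
Layer 1: θ = 5.40°; offset = 7.7·tan 5.40° = 0.728 m.
Layer 2: sin θ = 0.75·sin 5.4°/0.37 = 0.1908, θ = 11.00°; offset = 21.4·tan 11.00° = 4.159 m.
Layer 3: sin θ = 1.68·sin 5.4°/0.37 = 0.4273, θ = 25.30°; offset = 16.9·tan 25.30° = 7.987 m.
Layer 4: sin θ = 2.47·sin 5.4°/0.37 = 0.6282, θ = 38.92°; offset = 23.9·tan 38.92° = 19.299 m.
Σ offsets = 32.173 m.

32.2 m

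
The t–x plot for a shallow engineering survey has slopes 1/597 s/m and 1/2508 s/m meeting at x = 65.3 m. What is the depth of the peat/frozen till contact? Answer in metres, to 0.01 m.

25.61 m

h = (x_cross/2)·√((V₂−V₁)/(V₂+V₁)).
(V₂−V₁)/(V₂+V₁) = (2508−597)/(2508+597) = 0.6155; √ = 0.7845.
h = (65.3/2)·0.7845 = 25.61 m.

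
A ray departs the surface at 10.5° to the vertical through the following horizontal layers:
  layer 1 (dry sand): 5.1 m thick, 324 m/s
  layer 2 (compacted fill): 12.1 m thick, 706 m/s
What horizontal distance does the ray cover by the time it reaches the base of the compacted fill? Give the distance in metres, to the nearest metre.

Ray parameter p = sin 10.5° / 324 m/s = 5.6246e-04 s/m.
Layer 1: θ = 10.50°; offset = 5.1·tan 10.50° = 0.945 m.
Layer 2: sin θ = p·706 = 0.3971 → θ = 23.40°; offset = 12.1·tan 23.40° = 5.235 m.
Total horizontal offset = 6.181 m.

6 m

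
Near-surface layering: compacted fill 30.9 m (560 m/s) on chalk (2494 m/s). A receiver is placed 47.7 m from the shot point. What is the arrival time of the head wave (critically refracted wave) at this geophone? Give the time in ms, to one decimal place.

126.7 ms

θ_c = arcsin(V₁/V₂) = arcsin(560/2494) = 12.98°, cos θ_c = 0.9745.
Intercept time tᵢ = 2h cos θ_c / V₁ = 2·30.9·0.9745/560 = 0.10754 s.
t = x/V₂ + tᵢ = 47.7/2494 + 0.10754 = 0.12667 s.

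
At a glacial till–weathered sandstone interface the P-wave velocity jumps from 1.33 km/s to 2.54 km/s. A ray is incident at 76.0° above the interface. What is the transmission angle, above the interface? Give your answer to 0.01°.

62.48°

Angle from the normal: 90° − 76.0° = 14.0°.
Snell's law: sin θ₂ = (V₂/V₁)·sin θ₁ = (2.54/1.33)·sin 14.0° = 0.4620.
θ₂ = arcsin 0.4620 = 27.52° from the normal.
From the interface: 90° − 27.52° = 62.48°.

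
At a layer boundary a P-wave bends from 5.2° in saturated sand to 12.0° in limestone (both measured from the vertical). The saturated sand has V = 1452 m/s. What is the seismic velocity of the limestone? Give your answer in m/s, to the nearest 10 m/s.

sin 5.2° = 0.0906; sin 12.0° = 0.2079.
V₂ = V₁·(sin θ₂/sin θ₁) = 1452·(0.2079/0.0906) = 3330.90 m/s.

3330 m/s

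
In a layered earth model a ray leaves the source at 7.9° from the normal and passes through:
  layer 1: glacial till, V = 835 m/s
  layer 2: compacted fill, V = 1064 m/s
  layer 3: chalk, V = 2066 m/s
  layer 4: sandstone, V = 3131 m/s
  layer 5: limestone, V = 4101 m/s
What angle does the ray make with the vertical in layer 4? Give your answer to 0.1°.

Snell's law across each interface conserves sin θ / V, so sin θ_4 = V_4·sin θ₁/V₁.
sin θ_4 = 3131 × sin 7.9° / 835 = 0.5154.
θ_4 = 31.02° from the vertical.

31.0°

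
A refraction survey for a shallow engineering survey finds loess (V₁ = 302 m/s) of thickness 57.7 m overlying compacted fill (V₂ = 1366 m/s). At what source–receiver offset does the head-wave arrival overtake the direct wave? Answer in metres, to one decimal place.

x_cross = 2h·√((V₂+V₁)/(V₂−V₁)).
(V₂+V₁)/(V₂−V₁) = (1366+302)/(1366−302) = 1.5677; √ = 1.2521.
x_cross = 2·57.7·1.2521 = 144.49 m.

144.5 m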